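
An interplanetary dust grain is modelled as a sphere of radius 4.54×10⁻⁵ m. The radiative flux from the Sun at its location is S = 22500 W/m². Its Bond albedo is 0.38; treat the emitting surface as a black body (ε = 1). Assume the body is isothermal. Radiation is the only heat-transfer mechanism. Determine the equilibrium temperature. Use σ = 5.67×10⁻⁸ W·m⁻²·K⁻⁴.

T ≈ 498 K

At equilibrium, absorbed power = emitted power.
Absorbing cross-section = πr² = 6.475×10⁻⁹ m²; emitting surface = 4πr² = 2.590×10⁻⁸ m² (ratio 4).
(1−a)S·A_cross = εσ·A_surf·T⁴  ⇒  T⁴ = (1−a)S/(4σ).
T⁴ = 0.620·22500/(4·5.67×10⁻⁸) = 6.151×10¹⁰ K⁴.
T = (6.151×10¹⁰)^(1/4).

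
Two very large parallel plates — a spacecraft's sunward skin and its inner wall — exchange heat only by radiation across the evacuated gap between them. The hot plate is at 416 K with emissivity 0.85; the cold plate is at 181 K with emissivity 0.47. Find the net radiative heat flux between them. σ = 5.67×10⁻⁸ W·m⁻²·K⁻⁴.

For two infinite grey parallel plates, q = σ(T₁⁴ − T₂⁴)/(1/ε₁ + 1/ε₂ − 1).
T₁⁴ − T₂⁴ = 2.995×10¹⁰ − 1.073×10⁹ = 2.888×10¹⁰ K⁴.
1/ε₁ + 1/ε₂ − 1 = 1.176 + 2.128 − 1 = 2.304.
q = 5.67×10⁻⁸ × 2.888×10¹⁰ / 2.304.

q ≈ 711 W/m²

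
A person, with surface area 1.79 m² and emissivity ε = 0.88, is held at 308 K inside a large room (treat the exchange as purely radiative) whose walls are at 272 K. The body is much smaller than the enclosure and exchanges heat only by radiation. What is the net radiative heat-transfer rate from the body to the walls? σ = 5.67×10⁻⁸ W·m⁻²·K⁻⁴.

P_net ≈ 315 W

For a small grey body in a large enclosure: P_net = εσA(T_body⁴ − T_wall⁴).
A = 1.79 m²; T_body⁴ − T_wall⁴ = 8.999×10⁹ − 5.474×10⁹ = 3.526×10⁹ K⁴.
|P_net| = 0.88·5.67×10⁻⁸·1.790·3.526×10⁹.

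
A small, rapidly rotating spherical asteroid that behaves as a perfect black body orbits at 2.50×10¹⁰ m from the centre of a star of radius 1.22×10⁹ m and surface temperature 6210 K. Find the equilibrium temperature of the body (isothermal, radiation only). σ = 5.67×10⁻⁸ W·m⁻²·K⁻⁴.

T ≈ 970 K

The star's surface emits σT_*⁴; at distance d the flux is S = σT_*⁴(R_*/d)².
S = 5.67×10⁻⁸·(6210)⁴·(1.22×10⁹/2.50×10¹⁰)² = 2.008×10⁵ W/m².
For an isothermal sphere T⁴ = (1−a)S/(4σ) = 8.854×10¹¹ K⁴.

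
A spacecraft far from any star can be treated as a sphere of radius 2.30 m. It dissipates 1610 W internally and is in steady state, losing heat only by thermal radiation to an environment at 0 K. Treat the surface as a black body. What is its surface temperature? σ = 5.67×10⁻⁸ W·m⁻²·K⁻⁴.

Steady state: internal power = radiated power, P = εσA T⁴.
Radiating area A = 4πr² = 66.48 m².
T⁴ = P/(εσA) = 1610/(1.0·5.67×10⁻⁸·66.48) = 4.271×10⁸ K⁴.
T = (4.271×10⁸)^(1/4).

T ≈ 144 K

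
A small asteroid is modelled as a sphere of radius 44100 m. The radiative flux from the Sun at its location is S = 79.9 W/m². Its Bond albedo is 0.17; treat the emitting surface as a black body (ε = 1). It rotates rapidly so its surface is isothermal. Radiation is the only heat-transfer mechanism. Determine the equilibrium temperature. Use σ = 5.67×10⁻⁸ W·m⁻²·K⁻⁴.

T ≈ 131 K

At equilibrium, absorbed power = emitted power.
Absorbing cross-section = πr² = 6.110×10⁹ m²; emitting surface = 4πr² = 2.444×10¹⁰ m² (ratio 4).
(1−a)S·A_cross = εσ·A_surf·T⁴  ⇒  T⁴ = (1−a)S/(4σ).
T⁴ = 0.830·79.9/(4·5.67×10⁻⁸) = 2.924×10⁸ K⁴.
T = (2.924×10⁸)^(1/4).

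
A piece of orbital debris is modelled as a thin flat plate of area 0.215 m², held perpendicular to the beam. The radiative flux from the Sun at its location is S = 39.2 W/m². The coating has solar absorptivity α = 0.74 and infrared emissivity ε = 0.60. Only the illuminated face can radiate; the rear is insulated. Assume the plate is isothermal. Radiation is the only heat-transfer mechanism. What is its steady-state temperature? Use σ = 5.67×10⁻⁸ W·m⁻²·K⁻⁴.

At equilibrium, absorbed power = emitted power.
Absorbing cross-section = A = 0.2150 m²; emitting surface = A = 0.2150 m² (ratio 1).
αS·A_cross = εσ·A_surf·T⁴  ⇒  T⁴ = αS/(ε·1σ).
T⁴ = 0.740·39.2/(0.60·1·5.67×10⁻⁸) = 8.527×10⁸ K⁴.
T = (8.527×10⁸)^(1/4).

T ≈ 171 K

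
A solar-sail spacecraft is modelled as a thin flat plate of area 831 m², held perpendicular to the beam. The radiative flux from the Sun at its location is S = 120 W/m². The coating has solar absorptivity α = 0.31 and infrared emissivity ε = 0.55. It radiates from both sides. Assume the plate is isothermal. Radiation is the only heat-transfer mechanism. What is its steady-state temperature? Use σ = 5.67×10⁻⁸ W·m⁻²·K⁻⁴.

At equilibrium, absorbed power = emitted power.
Absorbing cross-section = A = 831.0 m²; emitting surface = 2A = 1662 m² (ratio 2).
αS·A_cross = εσ·A_surf·T⁴  ⇒  T⁴ = αS/(ε·2σ).
T⁴ = 0.310·120/(0.55·2·5.67×10⁻⁸) = 5.964×10⁸ K⁴.
T = (5.964×10⁸)^(1/4).

T ≈ 156 K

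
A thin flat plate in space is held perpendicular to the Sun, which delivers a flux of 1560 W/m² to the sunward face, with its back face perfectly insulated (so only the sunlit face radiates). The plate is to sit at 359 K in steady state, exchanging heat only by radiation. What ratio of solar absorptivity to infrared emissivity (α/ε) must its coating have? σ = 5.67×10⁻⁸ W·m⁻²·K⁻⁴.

Balance: αS·A = εσ·1A·T⁴ ⇒ α/ε = σT⁴/S.
α/ε = 5.67×10⁻⁸·(359)⁴/1560 = 5.67×10⁻⁸·1.661×10¹⁰/1560.

α/ε ≈ 0.604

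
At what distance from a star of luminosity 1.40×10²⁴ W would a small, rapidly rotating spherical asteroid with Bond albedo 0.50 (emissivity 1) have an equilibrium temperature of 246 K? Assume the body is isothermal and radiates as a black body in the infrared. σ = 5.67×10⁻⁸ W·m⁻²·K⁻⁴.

For an isothermal black-emitting sphere, (1−a)S·πr² = σ·4πr²·T⁴ ⇒ S = 4σT⁴/(1−a).
S = 4·5.67×10⁻⁸·(246)⁴/0.500 = 1661 W/m².
Flux falls as S = L/(4πd²), so d = √(L/(4πS)) = √(1.40×10²⁴/(4π·1661)).

d ≈ 8.19×10⁹ m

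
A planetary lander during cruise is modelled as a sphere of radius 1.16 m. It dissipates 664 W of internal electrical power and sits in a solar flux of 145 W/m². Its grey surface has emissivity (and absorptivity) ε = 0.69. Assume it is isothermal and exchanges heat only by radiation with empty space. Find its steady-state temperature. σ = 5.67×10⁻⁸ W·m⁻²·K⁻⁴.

T ≈ 201 K

At steady state, absorbed solar power + internal power = radiated power.
Absorbed: α·S·A_cross = 0.69·145·4.227 = 422.9 W (cross-section πr²).
Total input = 422.9 + 664 = 1087 W.
Radiated: εσ·A_surf·T⁴ with A_surf = 4πr² = 16.91 m².
T⁴ = 1087/(0.69·5.67×10⁻⁸·16.91) = 1.643×10⁹ K⁴.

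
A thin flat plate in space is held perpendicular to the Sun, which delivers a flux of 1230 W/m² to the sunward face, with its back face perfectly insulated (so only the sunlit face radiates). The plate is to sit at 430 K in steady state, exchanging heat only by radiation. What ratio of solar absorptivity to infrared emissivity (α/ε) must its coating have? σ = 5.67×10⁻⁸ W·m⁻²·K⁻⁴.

α/ε ≈ 1.58

Balance: αS·A = εσ·1A·T⁴ ⇒ α/ε = σT⁴/S.
α/ε = 5.67×10⁻⁸·(430)⁴/1230 = 5.67×10⁻⁸·3.419×10¹⁰/1230.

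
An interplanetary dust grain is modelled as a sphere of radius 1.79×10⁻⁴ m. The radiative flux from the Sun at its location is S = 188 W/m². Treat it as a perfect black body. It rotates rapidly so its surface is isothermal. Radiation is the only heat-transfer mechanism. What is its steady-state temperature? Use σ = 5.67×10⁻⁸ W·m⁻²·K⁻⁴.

T ≈ 170 K

At equilibrium, absorbed power = emitted power.
Absorbing cross-section = πr² = 1.007×10⁻⁷ m²; emitting surface = 4πr² = 4.026×10⁻⁷ m² (ratio 4).
S·A_cross = εσ·A_surf·T⁴  ⇒  T⁴ = S/(4σ).
T⁴ = 1.00·188/(4·5.67×10⁻⁸) = 8.289×10⁸ K⁴.
T = (8.289×10⁸)^(1/4).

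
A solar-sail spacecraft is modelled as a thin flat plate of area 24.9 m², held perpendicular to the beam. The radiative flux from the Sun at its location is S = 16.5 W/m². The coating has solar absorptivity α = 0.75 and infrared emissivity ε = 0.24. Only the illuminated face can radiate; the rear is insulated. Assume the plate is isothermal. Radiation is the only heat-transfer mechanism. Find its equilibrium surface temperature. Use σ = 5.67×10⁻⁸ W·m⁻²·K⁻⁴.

T ≈ 174 K

At equilibrium, absorbed power = emitted power.
Absorbing cross-section = A = 24.90 m²; emitting surface = A = 24.90 m² (ratio 1).
αS·A_cross = εσ·A_surf·T⁴  ⇒  T⁴ = αS/(ε·1σ).
T⁴ = 0.750·16.5/(0.24·1·5.67×10⁻⁸) = 9.094×10⁸ K⁴.
T = (9.094×10⁸)^(1/4).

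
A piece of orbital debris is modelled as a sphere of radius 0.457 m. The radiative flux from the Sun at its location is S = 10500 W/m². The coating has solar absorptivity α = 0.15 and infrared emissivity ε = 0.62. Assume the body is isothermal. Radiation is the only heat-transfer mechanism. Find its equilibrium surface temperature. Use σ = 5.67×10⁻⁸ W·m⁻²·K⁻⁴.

At equilibrium, absorbed power = emitted power.
Absorbing cross-section = πr² = 0.6561 m²; emitting surface = 4πr² = 2.624 m² (ratio 4).
αS·A_cross = εσ·A_surf·T⁴  ⇒  T⁴ = αS/(ε·4σ).
T⁴ = 0.150·10500/(0.62·4·5.67×10⁻⁸) = 1.120×10¹⁰ K⁴.
T = (1.120×10¹⁰)^(1/4).

T ≈ 325 K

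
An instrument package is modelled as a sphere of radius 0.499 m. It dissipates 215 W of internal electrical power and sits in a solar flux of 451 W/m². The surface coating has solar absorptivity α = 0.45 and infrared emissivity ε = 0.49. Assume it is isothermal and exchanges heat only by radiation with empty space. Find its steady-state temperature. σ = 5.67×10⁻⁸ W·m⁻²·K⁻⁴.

At steady state, absorbed solar power + internal power = radiated power.
Absorbed: α·S·A_cross = 0.45·451·0.7823 = 158.8 W (cross-section πr²).
Total input = 158.8 + 215 = 373.8 W.
Radiated: εσ·A_surf·T⁴ with A_surf = 4πr² = 3.129 m².
T⁴ = 373.8/(0.49·5.67×10⁻⁸·3.129) = 4.299×10⁹ K⁴.

T ≈ 256 K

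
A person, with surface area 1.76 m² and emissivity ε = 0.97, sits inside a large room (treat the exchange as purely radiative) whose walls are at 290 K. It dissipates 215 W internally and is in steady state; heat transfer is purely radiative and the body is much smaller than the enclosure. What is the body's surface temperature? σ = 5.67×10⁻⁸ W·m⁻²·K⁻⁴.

T ≈ 310 K

For a small grey body in a large enclosure, net radiated power = εσA(T⁴ − T_w⁴).
Steady state: P = εσA(T⁴ − T_w⁴) with A = 1.76 m².
T⁴ = P/(εσA) + T_w⁴ = 215/(0.97·5.67×10⁻⁸·1.760) + (290)⁴
    = 2.221×10⁹ + 7.073×10⁹ = 9.294×10⁹ K⁴.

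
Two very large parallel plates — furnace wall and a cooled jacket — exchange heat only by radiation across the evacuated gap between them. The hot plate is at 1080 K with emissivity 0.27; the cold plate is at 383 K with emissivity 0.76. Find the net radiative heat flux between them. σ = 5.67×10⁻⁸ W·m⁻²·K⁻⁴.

q ≈ 18900 W/m²

For two infinite grey parallel plates, q = σ(T₁⁴ − T₂⁴)/(1/ε₁ + 1/ε₂ − 1).
T₁⁴ − T₂⁴ = 1.360×10¹² − 2.152×10¹⁰ = 1.339×10¹² K⁴.
1/ε₁ + 1/ε₂ − 1 = 3.704 + 1.316 − 1 = 4.019.
q = 5.67×10⁻⁸ × 1.339×10¹² / 4.019.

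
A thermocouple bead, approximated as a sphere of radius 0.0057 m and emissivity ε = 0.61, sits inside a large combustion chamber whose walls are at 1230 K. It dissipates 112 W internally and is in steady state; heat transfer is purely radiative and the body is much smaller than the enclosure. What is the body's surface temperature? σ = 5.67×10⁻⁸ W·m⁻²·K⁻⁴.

For a small grey body in a large enclosure, net radiated power = εσA(T⁴ − T_w⁴).
Steady state: P = εσA(T⁴ − T_w⁴) with A = 4πr² = 4.083×10⁻⁴ m².
T⁴ = P/(εσA) + T_w⁴ = 112/(0.61·5.67×10⁻⁸·4.083×10⁻⁴) + (1230)⁴
    = 7.931×10¹² + 2.289×10¹² = 1.022×10¹³ K⁴.

T ≈ 1790 K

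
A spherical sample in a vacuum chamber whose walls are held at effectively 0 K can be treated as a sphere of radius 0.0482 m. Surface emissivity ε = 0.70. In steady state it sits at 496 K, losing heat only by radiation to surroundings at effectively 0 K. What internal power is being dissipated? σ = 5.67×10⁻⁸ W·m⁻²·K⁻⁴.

P ≈ 70.1 W

Steady state: P = εσA T⁴.
A = 4πr² = 0.02919 m²; T⁴ = (496)⁴ = 6.052×10¹⁰ K⁴.
P = 0.70 × 5.67×10⁻⁸ × 0.02919 × 6.052×10¹⁰.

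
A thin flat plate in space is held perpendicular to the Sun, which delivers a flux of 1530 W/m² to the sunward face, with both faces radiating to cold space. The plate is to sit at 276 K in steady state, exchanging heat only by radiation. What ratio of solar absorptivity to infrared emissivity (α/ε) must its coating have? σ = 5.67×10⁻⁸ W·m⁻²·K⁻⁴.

α/ε ≈ 0.430

Balance: αS·A = εσ·2A·T⁴ ⇒ α/ε = 2σT⁴/S.
α/ε = 2·5.67×10⁻⁸·(276)⁴/1530 = 2·5.67×10⁻⁸·5.803×10⁹/1530.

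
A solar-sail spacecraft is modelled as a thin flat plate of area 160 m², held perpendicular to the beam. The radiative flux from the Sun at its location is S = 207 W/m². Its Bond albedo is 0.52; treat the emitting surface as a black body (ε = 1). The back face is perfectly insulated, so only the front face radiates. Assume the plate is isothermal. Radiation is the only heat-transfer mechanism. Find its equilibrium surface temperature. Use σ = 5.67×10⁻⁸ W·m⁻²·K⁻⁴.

At equilibrium, absorbed power = emitted power.
Absorbing cross-section = A = 160.0 m²; emitting surface = A = 160.0 m² (ratio 1).
(1−a)S·A_cross = εσ·A_surf·T⁴  ⇒  T⁴ = (1−a)S/(1σ).
T⁴ = 0.480·207/(1·5.67×10⁻⁸) = 1.752×10⁹ K⁴.
T = (1.752×10⁹)^(1/4).

T ≈ 205 K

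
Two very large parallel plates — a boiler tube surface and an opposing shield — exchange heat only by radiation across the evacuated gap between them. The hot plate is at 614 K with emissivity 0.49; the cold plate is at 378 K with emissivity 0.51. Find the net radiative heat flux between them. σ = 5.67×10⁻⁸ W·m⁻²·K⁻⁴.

q ≈ 2300 W/m²

For two infinite grey parallel plates, q = σ(T₁⁴ − T₂⁴)/(1/ε₁ + 1/ε₂ − 1).
T₁⁴ − T₂⁴ = 1.421×10¹¹ − 2.042×10¹⁰ = 1.217×10¹¹ K⁴.
1/ε₁ + 1/ε₂ − 1 = 2.041 + 1.961 − 1 = 3.002.
q = 5.67×10⁻⁸ × 1.217×10¹¹ / 3.002.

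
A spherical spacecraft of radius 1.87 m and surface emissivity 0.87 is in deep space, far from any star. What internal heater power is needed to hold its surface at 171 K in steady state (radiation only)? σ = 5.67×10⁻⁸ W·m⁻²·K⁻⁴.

P = εσ·4πr²·T⁴.
4πr² = 43.94 m²; T⁴ = 8.550×10⁸ K⁴.
P = 0.87·5.67×10⁻⁸·43.94·8.550×10⁸.

P ≈ 1850 W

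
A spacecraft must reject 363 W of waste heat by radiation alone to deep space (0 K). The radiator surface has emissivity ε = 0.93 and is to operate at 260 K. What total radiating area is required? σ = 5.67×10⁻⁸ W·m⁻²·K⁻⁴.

A ≈ 1.51 m²

P = εσA T⁴ ⇒ A = P/(εσT⁴).
T⁴ = 4.570×10⁹ K⁴.
A = 363/(0.93 × 5.67×10⁻⁸ × 4.570×10⁹).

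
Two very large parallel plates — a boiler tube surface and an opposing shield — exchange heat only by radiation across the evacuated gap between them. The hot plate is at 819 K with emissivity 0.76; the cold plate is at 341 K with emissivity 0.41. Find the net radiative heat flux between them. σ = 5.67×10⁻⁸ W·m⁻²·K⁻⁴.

q ≈ 8980 W/m²

For two infinite grey parallel plates, q = σ(T₁⁴ − T₂⁴)/(1/ε₁ + 1/ε₂ − 1).
T₁⁴ − T₂⁴ = 4.499×10¹¹ − 1.352×10¹⁰ = 4.364×10¹¹ K⁴.
1/ε₁ + 1/ε₂ − 1 = 1.316 + 2.439 − 1 = 2.755.
q = 5.67×10⁻⁸ × 4.364×10¹¹ / 2.755.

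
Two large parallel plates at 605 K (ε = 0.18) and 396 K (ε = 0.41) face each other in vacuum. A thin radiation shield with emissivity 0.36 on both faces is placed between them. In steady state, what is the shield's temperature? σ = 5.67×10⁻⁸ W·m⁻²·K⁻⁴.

In steady state the net flux on the hot side equals that on the cold side.
σ(T₁⁴−T_s⁴)/D₁ = σ(T_s⁴−T₂⁴)/D₂, with D₁ = 1/ε₁+1/ε_s−1 = 7.333, D₂ = 1/ε_s+1/ε₂−1 = 4.217.
Solve for T_s⁴: T_s⁴ = (D₂·T₁⁴ + D₁·T₂⁴)/(D₁+D₂) = 6.453×10¹⁰ K⁴.

T_s ≈ 504 K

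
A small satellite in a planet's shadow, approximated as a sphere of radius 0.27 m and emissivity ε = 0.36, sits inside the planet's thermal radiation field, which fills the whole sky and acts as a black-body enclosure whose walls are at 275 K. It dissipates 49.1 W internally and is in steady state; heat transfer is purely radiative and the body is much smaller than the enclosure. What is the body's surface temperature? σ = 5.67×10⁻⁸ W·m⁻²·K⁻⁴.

T ≈ 302 K

For a small grey body in a large enclosure, net radiated power = εσA(T⁴ − T_w⁴).
Steady state: P = εσA(T⁴ − T_w⁴) with A = 4πr² = 0.9161 m².
T⁴ = P/(εσA) + T_w⁴ = 49.1/(0.36·5.67×10⁻⁸·0.9161) + (275)⁴
    = 2.626×10⁹ + 5.719×10⁹ = 8.345×10⁹ K⁴.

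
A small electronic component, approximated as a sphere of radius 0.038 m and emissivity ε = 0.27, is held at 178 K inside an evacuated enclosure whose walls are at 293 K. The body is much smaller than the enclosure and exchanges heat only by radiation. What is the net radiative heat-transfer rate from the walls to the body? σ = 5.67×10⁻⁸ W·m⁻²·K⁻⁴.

For a small grey body in a large enclosure: P_net = εσA(T_body⁴ − T_wall⁴).
A = 4πr² = 0.01815 m²; T_body⁴ − T_wall⁴ = 1.004×10⁹ − 7.370×10⁹ = -6.366×10⁹ K⁴.
|P_net| = 0.27·5.67×10⁻⁸·0.01815·6.366×10⁹.

P_net ≈ 1.77 W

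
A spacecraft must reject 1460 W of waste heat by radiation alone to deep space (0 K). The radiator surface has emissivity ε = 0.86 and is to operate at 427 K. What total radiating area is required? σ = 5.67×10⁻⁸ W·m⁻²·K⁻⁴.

A ≈ 0.901 m²

P = εσA T⁴ ⇒ A = P/(εσT⁴).
T⁴ = 3.324×10¹⁰ K⁴.
A = 1460/(0.86 × 5.67×10⁻⁸ × 3.324×10¹⁰).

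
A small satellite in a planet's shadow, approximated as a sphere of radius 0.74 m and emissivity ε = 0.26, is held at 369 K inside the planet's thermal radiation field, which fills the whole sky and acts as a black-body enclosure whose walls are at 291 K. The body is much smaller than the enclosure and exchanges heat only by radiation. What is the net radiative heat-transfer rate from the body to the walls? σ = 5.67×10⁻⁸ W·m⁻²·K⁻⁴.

P_net ≈ 1150 W

For a small grey body in a large enclosure: P_net = εσA(T_body⁴ − T_wall⁴).
A = 4πr² = 6.881 m²; T_body⁴ − T_wall⁴ = 1.854×10¹⁰ − 7.171×10⁹ = 1.137×10¹⁰ K⁴.
|P_net| = 0.26·5.67×10⁻⁸·6.881·1.137×10¹⁰.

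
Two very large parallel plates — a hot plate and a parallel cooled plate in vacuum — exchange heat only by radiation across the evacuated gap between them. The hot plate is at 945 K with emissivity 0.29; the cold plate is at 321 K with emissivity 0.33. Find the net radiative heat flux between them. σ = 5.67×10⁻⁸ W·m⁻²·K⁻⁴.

For two infinite grey parallel plates, q = σ(T₁⁴ − T₂⁴)/(1/ε₁ + 1/ε₂ − 1).
T₁⁴ − T₂⁴ = 7.975×10¹¹ − 1.062×10¹⁰ = 7.869×10¹¹ K⁴.
1/ε₁ + 1/ε₂ − 1 = 3.448 + 3.030 − 1 = 5.479.
q = 5.67×10⁻⁸ × 7.869×10¹¹ / 5.479.

q ≈ 8140 W/m²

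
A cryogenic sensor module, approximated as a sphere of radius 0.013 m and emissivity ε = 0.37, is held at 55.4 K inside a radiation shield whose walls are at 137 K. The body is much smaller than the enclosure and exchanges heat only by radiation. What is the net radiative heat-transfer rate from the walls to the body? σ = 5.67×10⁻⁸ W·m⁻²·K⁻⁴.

P_net ≈ 0.0153 W

For a small grey body in a large enclosure: P_net = εσA(T_body⁴ − T_wall⁴).
A = 4πr² = 0.002124 m²; T_body⁴ − T_wall⁴ = 9.420×10⁶ − 3.523×10⁸ = -3.429×10⁸ K⁴.
|P_net| = 0.37·5.67×10⁻⁸·0.002124·3.429×10⁸.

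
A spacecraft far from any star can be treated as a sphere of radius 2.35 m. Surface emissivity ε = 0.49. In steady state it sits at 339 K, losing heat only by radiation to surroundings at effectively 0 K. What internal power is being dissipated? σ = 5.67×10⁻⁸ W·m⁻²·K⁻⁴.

P ≈ 25500 W

Steady state: P = εσA T⁴.
A = 4πr² = 69.40 m²; T⁴ = (339)⁴ = 1.321×10¹⁰ K⁴.
P = 0.49 × 5.67×10⁻⁸ × 69.40 × 1.321×10¹⁰.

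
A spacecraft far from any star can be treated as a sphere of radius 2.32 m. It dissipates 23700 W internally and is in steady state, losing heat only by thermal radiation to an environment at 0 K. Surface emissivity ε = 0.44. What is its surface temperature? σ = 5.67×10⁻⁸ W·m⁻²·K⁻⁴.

T ≈ 344 K

Steady state: internal power = radiated power, P = εσA T⁴.
Radiating area A = 4πr² = 67.64 m².
T⁴ = P/(εσA) = 23700/(0.44·5.67×10⁻⁸·67.64) = 1.405×10¹⁰ K⁴.
T = (1.405×10¹⁰)^(1/4).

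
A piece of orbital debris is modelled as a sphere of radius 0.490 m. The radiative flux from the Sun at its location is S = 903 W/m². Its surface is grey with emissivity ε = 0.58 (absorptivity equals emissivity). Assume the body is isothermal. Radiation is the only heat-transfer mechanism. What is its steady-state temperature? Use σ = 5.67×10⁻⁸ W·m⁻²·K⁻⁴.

At equilibrium, absorbed power = emitted power.
Absorbing cross-section = πr² = 0.7543 m²; emitting surface = 4πr² = 3.017 m² (ratio 4).
εS·A_cross = εσ·A_surf·T⁴  ⇒  T⁴ = S/(4σ)   (ε cancels).
T⁴ = 903/(4·5.67×10⁻⁸) = 3.981×10⁹ K⁴.
T = (3.981×10⁹)^(1/4).

T ≈ 251 K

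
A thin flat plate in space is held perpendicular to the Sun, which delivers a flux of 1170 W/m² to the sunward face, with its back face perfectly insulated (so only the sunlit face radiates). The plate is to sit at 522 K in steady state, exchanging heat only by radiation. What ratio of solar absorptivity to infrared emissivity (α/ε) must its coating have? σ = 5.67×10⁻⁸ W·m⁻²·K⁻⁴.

α/ε ≈ 3.60

Balance: αS·A = εσ·1A·T⁴ ⇒ α/ε = σT⁴/S.
α/ε = 5.67×10⁻⁸·(522)⁴/1170 = 5.67×10⁻⁸·7.425×10¹⁰/1170.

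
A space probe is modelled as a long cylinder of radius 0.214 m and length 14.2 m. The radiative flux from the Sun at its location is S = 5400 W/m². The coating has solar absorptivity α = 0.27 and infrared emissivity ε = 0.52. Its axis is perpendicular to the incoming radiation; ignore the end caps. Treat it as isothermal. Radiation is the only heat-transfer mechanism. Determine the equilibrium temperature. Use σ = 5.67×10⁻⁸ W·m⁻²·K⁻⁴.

T ≈ 354 K

At equilibrium, absorbed power = emitted power.
Absorbing cross-section = 2rL = 6.078 m²; emitting surface = 2πrL = 19.09 m² (ratio π).
αS·A_cross = εσ·A_surf·T⁴  ⇒  T⁴ = αS/(ε·πσ).
T⁴ = 0.270·5400/(0.52·π·5.67×10⁻⁸) = 1.574×10¹⁰ K⁴.
T = (1.574×10¹⁰)^(1/4).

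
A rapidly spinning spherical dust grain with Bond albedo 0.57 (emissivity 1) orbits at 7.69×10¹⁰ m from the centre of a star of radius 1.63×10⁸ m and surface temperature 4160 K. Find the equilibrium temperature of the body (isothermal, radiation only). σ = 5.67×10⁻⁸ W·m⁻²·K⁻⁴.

The star's surface emits σT_*⁴; at distance d the flux is S = σT_*⁴(R_*/d)².
S = 5.67×10⁻⁸·(4160)⁴·(1.63×10⁸/7.69×10¹⁰)² = 76.29 W/m².
For an isothermal sphere T⁴ = (1−a)S/(4σ) = 1.446×10⁸ K⁴.

T ≈ 110 K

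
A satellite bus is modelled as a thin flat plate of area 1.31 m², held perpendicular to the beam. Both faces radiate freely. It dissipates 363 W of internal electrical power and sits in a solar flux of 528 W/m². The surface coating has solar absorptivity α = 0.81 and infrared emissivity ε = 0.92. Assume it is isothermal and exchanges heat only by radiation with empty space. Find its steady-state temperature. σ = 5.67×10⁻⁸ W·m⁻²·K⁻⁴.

At steady state, absorbed solar power + internal power = radiated power.
Absorbed: α·S·A_cross = 0.81·528·1.310 = 560.3 W (cross-section A).
Total input = 560.3 + 363 = 923.3 W.
Radiated: εσ·A_surf·T⁴ with A_surf = 2A = 2.620 m².
T⁴ = 923.3/(0.92·5.67×10⁻⁸·2.620) = 6.755×10⁹ K⁴.

T ≈ 287 K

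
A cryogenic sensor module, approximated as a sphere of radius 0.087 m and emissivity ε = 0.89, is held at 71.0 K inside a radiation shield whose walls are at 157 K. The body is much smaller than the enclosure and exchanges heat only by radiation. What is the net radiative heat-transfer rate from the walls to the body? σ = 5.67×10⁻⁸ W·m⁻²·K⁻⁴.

P_net ≈ 2.79 W

For a small grey body in a large enclosure: P_net = εσA(T_body⁴ − T_wall⁴).
A = 4πr² = 0.09511 m²; T_body⁴ − T_wall⁴ = 2.541×10⁷ − 6.076×10⁸ = -5.822×10⁸ K⁴.
|P_net| = 0.89·5.67×10⁻⁸·0.09511·5.822×10⁸.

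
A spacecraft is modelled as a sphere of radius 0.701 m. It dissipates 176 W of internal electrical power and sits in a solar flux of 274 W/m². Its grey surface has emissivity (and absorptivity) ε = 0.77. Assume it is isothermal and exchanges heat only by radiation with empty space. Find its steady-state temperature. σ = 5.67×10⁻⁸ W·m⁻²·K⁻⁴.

At steady state, absorbed solar power + internal power = radiated power.
Absorbed: α·S·A_cross = 0.77·274·1.544 = 325.7 W (cross-section πr²).
Total input = 325.7 + 176 = 501.7 W.
Radiated: εσ·A_surf·T⁴ with A_surf = 4πr² = 6.175 m².
T⁴ = 501.7/(0.77·5.67×10⁻⁸·6.175) = 1.861×10⁹ K⁴.

T ≈ 208 K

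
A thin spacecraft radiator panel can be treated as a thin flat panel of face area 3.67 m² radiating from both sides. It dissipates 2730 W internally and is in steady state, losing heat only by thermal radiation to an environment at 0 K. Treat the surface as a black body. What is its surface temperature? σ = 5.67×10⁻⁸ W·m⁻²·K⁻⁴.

Steady state: internal power = radiated power, P = εσA T⁴.
Radiating area A = 2·3.67 = 7.340 m².
T⁴ = P/(εσA) = 2730/(1.0·5.67×10⁻⁸·7.340) = 6.560×10⁹ K⁴.
T = (6.560×10⁹)^(1/4).

T ≈ 285 K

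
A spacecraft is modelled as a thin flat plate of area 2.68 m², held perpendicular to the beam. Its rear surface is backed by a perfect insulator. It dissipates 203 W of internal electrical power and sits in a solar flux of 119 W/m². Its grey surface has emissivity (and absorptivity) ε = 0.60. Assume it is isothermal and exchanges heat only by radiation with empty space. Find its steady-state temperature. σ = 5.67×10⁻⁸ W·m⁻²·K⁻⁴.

T ≈ 256 K

At steady state, absorbed solar power + internal power = radiated power.
Absorbed: α·S·A_cross = 0.60·119·2.680 = 191.4 W (cross-section A).
Total input = 191.4 + 203 = 394.4 W.
Radiated: εσ·A_surf·T⁴ with A_surf = A = 2.680 m².
T⁴ = 394.4/(0.60·5.67×10⁻⁸·2.680) = 4.325×10⁹ K⁴.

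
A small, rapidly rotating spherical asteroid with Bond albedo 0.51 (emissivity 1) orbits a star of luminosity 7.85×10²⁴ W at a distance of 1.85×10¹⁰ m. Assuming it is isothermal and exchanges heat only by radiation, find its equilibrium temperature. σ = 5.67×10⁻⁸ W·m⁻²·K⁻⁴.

T ≈ 251 K

First find the stellar flux at distance d: S = L/(4πd²) = 7.85×10²⁴/(4π·(1.85×10¹⁰)²) = 1825 W/m².
For an isothermal sphere, absorbed (1−a)S·πr² = emitted σ·4πr²·T⁴, so T⁴ = (1−a)S/(4σ).
T⁴ = 0.490·1825/(4·5.67×10⁻⁸) = 3.943×10⁹ K⁴.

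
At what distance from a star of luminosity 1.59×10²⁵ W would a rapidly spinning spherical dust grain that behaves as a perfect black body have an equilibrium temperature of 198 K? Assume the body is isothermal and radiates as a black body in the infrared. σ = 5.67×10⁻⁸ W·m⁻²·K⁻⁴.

For an isothermal black-emitting sphere, (1−a)S·πr² = σ·4πr²·T⁴ ⇒ S = 4σT⁴/(1−a).
S = 4·5.67×10⁻⁸·(198)⁴/1.00 = 348.6 W/m².
Flux falls as S = L/(4πd²), so d = √(L/(4πS)) = √(1.59×10²⁵/(4π·348.6)).

d ≈ 6.02×10¹⁰ m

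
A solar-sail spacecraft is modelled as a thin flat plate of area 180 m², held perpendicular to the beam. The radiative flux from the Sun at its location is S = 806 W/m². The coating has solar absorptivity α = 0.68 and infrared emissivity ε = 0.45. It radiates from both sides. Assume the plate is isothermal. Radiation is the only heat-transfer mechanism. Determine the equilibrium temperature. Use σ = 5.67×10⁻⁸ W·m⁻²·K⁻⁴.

At equilibrium, absorbed power = emitted power.
Absorbing cross-section = A = 180.0 m²; emitting surface = 2A = 360.0 m² (ratio 2).
αS·A_cross = εσ·A_surf·T⁴  ⇒  T⁴ = αS/(ε·2σ).
T⁴ = 0.680·806/(0.45·2·5.67×10⁻⁸) = 1.074×10¹⁰ K⁴.
T = (1.074×10¹⁰)^(1/4).

T ≈ 322 K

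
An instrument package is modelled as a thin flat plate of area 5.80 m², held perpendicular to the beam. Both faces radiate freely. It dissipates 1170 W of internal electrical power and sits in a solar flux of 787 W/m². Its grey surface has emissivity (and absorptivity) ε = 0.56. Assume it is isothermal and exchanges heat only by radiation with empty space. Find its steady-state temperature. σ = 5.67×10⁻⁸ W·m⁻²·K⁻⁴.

T ≈ 317 K

At steady state, absorbed solar power + internal power = radiated power.
Absorbed: α·S·A_cross = 0.56·787·5.800 = 2556 W (cross-section A).
Total input = 2556 + 1170 = 3726 W.
Radiated: εσ·A_surf·T⁴ with A_surf = 2A = 11.60 m².
T⁴ = 3726/(0.56·5.67×10⁻⁸·11.60) = 1.012×10¹⁰ K⁴.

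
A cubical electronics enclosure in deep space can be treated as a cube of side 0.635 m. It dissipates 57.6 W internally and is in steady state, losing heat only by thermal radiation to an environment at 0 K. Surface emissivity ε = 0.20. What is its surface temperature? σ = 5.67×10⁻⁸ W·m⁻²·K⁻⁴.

Steady state: internal power = radiated power, P = εσA T⁴.
Radiating area A = 6L² = 2.419 m².
T⁴ = P/(εσA) = 57.6/(0.20·5.67×10⁻⁸·2.419) = 2.099×10⁹ K⁴.
T = (2.099×10⁹)^(1/4).

T ≈ 214 K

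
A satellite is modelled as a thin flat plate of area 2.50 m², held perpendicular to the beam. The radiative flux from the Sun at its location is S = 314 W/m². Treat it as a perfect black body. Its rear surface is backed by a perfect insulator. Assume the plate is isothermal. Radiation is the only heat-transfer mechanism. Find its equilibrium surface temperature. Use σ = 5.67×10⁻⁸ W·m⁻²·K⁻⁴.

At equilibrium, absorbed power = emitted power.
Absorbing cross-section = A = 2.500 m²; emitting surface = A = 2.500 m² (ratio 1).
S·A_cross = εσ·A_surf·T⁴  ⇒  T⁴ = S/(1σ).
T⁴ = 1.00·314/(1·5.67×10⁻⁸) = 5.538×10⁹ K⁴.
T = (5.538×10⁹)^(1/4).

T ≈ 273 K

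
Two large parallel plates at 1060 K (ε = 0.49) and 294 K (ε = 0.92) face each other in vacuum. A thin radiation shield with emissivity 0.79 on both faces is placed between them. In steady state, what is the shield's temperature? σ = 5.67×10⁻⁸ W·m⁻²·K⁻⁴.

T_s ≈ 829 K

In steady state the net flux on the hot side equals that on the cold side.
σ(T₁⁴−T_s⁴)/D₁ = σ(T_s⁴−T₂⁴)/D₂, with D₁ = 1/ε₁+1/ε_s−1 = 2.307, D₂ = 1/ε_s+1/ε₂−1 = 1.353.
Solve for T_s⁴: T_s⁴ = (D₂·T₁⁴ + D₁·T₂⁴)/(D₁+D₂) = 4.714×10¹¹ K⁴.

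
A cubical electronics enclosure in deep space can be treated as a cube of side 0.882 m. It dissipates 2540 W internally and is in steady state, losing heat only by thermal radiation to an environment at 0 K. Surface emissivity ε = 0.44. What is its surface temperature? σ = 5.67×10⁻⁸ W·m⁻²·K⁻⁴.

Steady state: internal power = radiated power, P = εσA T⁴.
Radiating area A = 6L² = 4.668 m².
T⁴ = P/(εσA) = 2540/(0.44·5.67×10⁻⁸·4.668) = 2.181×10¹⁰ K⁴.
T = (2.181×10¹⁰)^(1/4).

T ≈ 384 K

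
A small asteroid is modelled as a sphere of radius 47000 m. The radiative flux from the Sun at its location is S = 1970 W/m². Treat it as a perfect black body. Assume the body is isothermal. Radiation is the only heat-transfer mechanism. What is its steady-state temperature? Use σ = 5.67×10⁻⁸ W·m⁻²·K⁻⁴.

T ≈ 305 K

At equilibrium, absorbed power = emitted power.
Absorbing cross-section = πr² = 6.940×10⁹ m²; emitting surface = 4πr² = 2.776×10¹⁰ m² (ratio 4).
S·A_cross = εσ·A_surf·T⁴  ⇒  T⁴ = S/(4σ).
T⁴ = 1.00·1970/(4·5.67×10⁻⁸) = 8.686×10⁹ K⁴.
T = (8.686×10⁹)^(1/4).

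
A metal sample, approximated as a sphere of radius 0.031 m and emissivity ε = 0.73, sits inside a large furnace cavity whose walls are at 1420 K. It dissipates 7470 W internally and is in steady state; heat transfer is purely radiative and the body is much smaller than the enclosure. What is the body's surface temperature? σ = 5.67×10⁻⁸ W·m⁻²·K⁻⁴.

T ≈ 2090 K

For a small grey body in a large enclosure, net radiated power = εσA(T⁴ − T_w⁴).
Steady state: P = εσA(T⁴ − T_w⁴) with A = 4πr² = 0.01208 m².
T⁴ = P/(εσA) + T_w⁴ = 7470/(0.73·5.67×10⁻⁸·0.01208) + (1420)⁴
    = 1.494×10¹³ + 4.066×10¹² = 1.901×10¹³ K⁴.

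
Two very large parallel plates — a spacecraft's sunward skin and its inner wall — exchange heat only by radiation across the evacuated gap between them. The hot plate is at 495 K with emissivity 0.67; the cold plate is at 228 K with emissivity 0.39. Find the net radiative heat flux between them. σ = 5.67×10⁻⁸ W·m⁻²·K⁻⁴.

q ≈ 1060 W/m²

For two infinite grey parallel plates, q = σ(T₁⁴ − T₂⁴)/(1/ε₁ + 1/ε₂ − 1).
T₁⁴ − T₂⁴ = 6.004×10¹⁰ − 2.702×10⁹ = 5.733×10¹⁰ K⁴.
1/ε₁ + 1/ε₂ − 1 = 1.493 + 2.564 − 1 = 3.057.
q = 5.67×10⁻⁸ × 5.733×10¹⁰ / 3.057.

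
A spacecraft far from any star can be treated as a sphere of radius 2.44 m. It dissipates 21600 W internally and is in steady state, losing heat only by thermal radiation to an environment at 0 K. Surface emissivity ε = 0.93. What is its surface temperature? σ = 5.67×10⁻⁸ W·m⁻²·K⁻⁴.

Steady state: internal power = radiated power, P = εσA T⁴.
Radiating area A = 4πr² = 74.82 m².
T⁴ = P/(εσA) = 21600/(0.93·5.67×10⁻⁸·74.82) = 5.475×10⁹ K⁴.
T = (5.475×10⁹)^(1/4).

T ≈ 272 K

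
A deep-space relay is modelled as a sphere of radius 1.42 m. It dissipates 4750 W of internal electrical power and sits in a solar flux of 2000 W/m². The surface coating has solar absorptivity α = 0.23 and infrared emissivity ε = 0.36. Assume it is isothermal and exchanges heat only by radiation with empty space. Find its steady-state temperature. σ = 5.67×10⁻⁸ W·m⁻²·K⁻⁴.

At steady state, absorbed solar power + internal power = radiated power.
Absorbed: α·S·A_cross = 0.23·2000·6.335 = 2914 W (cross-section πr²).
Total input = 2914 + 4750 = 7664 W.
Radiated: εσ·A_surf·T⁴ with A_surf = 4πr² = 25.34 m².
T⁴ = 7664/(0.36·5.67×10⁻⁸·25.34) = 1.482×10¹⁰ K⁴.

T ≈ 349 K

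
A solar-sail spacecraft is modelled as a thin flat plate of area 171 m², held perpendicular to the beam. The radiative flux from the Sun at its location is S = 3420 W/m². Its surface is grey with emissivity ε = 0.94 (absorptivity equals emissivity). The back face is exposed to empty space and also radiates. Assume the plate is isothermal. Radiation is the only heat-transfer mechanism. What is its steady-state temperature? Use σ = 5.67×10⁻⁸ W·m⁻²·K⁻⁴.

T ≈ 417 K

At equilibrium, absorbed power = emitted power.
Absorbing cross-section = A = 171.0 m²; emitting surface = 2A = 342.0 m² (ratio 2).
εS·A_cross = εσ·A_surf·T⁴  ⇒  T⁴ = S/(2σ)   (ε cancels).
T⁴ = 3420/(2·5.67×10⁻⁸) = 3.016×10¹⁰ K⁴.
T = (3.016×10¹⁰)^(1/4).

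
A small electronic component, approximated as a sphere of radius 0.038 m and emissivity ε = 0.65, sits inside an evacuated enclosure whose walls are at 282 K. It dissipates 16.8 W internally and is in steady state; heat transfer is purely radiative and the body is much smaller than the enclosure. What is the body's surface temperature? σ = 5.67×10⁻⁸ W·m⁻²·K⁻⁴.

For a small grey body in a large enclosure, net radiated power = εσA(T⁴ − T_w⁴).
Steady state: P = εσA(T⁴ − T_w⁴) with A = 4πr² = 0.01815 m².
T⁴ = P/(εσA) + T_w⁴ = 16.8/(0.65·5.67×10⁻⁸·0.01815) + (282)⁴
    = 2.512×10¹⁰ + 6.324×10⁹ = 3.145×10¹⁰ K⁴.

T ≈ 421 K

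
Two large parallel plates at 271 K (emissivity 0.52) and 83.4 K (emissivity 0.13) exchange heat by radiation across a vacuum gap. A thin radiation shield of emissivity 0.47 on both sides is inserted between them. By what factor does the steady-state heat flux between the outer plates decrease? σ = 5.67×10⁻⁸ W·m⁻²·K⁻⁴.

Without shield: q₀ = σΔ(T⁴)/(1/ε₁+1/ε₂−1) with denominator 8.615.
With shield the two gaps are in series; the resistances add: (1/ε₁+1/ε_s−1)+(1/ε_s+1/ε₂−1) = 3.051+8.820 = 11.87.
Heat-flux ratio q₀/q = 11.87/8.615.

factor ≈ 1.38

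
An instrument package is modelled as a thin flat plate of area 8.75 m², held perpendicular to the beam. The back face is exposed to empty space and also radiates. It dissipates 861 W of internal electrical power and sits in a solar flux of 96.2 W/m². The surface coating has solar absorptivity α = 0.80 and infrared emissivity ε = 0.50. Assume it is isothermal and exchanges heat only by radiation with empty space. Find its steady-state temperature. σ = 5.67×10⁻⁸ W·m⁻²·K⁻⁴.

T ≈ 236 K

At steady state, absorbed solar power + internal power = radiated power.
Absorbed: α·S·A_cross = 0.80·96.2·8.750 = 673.4 W (cross-section A).
Total input = 673.4 + 861 = 1534 W.
Radiated: εσ·A_surf·T⁴ with A_surf = 2A = 17.50 m².
T⁴ = 1534/(0.50·5.67×10⁻⁸·17.50) = 3.093×10⁹ K⁴.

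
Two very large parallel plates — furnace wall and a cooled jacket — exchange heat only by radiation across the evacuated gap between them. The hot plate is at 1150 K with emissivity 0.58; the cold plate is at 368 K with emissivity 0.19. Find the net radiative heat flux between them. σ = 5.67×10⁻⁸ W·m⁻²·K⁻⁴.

q ≈ 16400 W/m²

For two infinite grey parallel plates, q = σ(T₁⁴ − T₂⁴)/(1/ε₁ + 1/ε₂ − 1).
T₁⁴ − T₂⁴ = 1.749×10¹² − 1.834×10¹⁰ = 1.731×10¹² K⁴.
1/ε₁ + 1/ε₂ − 1 = 1.724 + 5.263 − 1 = 5.987.
q = 5.67×10⁻⁸ × 1.731×10¹² / 5.987.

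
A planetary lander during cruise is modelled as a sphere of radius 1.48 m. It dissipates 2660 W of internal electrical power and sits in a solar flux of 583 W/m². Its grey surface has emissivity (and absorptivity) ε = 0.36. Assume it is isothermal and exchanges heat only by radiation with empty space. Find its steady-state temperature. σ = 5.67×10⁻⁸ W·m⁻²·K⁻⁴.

T ≈ 292 K

At steady state, absorbed solar power + internal power = radiated power.
Absorbed: α·S·A_cross = 0.36·583·6.881 = 1444 W (cross-section πr²).
Total input = 1444 + 2660 = 4104 W.
Radiated: εσ·A_surf·T⁴ with A_surf = 4πr² = 27.53 m².
T⁴ = 4104/(0.36·5.67×10⁻⁸·27.53) = 7.305×10⁹ K⁴.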